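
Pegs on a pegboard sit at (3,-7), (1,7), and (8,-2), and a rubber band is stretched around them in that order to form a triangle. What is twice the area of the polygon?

The shoelace formula gives twice the area as |(3·7 − 1·(-7)) + (1·(-2) − 8·7) + (8·(-7) − 3·(-2))| = 80, so the area is 40.

80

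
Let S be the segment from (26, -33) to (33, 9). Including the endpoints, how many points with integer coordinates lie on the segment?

The number of lattice points on a segment between lattice points is gcd(|Δx|,|Δy|) + 1 = gcd(7,42) + 1 = 7 + 1 = 8.

8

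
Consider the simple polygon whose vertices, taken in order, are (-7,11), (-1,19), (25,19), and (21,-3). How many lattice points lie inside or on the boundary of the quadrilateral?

The shoelace formula gives twice the area as |((-7)·19 − (-1)·11) + ((-1)·19 − 25·19) + (25·(-3) − 21·19) + (21·11 − (-7)·(-3))| = 880, so the area is 440.
Along each edge there are gcd(|Δx|,|Δy|)+1 lattice points, so counting each shared vertex once the boundary has gcd(6,8) + gcd(26,0) + gcd(4,22) + gcd(28,14) = 2+26+2+14 = 44.
Pick's theorem gives I = A − B/2 + 1 = 440 − 44/2 + 1 = 419, so the closed region contains I + B = 419 + 44 = 463 lattice points.

463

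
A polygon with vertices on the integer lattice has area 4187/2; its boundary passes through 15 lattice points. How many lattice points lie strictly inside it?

From Pick's theorem, I = A − B/2 + 1 = 4187/2 − 15/2 + 1 = 2087.

2087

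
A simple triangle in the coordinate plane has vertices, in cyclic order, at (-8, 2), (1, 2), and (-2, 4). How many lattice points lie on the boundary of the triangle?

The number of boundary lattice points is Σ gcd(|Δx|,|Δy|) = gcd(9,0) + gcd(3,2) + gcd(6,2) = 9+1+2 = 12.

12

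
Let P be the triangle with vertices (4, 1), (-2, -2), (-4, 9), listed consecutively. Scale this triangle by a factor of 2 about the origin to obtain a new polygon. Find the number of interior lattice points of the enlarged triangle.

The shoelace formula gives twice the area as |[4·(-2) − (-2)·1] + [(-2)·9 − (-4)·(-2)] + [(-4)·1 − 4·9]| = 72, so the area is 36.
Along each edge there are gcd(|Δx|,|Δy|)+1 lattice points, so counting each shared vertex once the boundary has gcd(6,3) + gcd(2,11) + gcd(8,8) = 3+1+8 = 12.
Scaling by 2 multiplies the area by 2² = 4 (so the new area is 144) and multiplies the boundary lattice-point count by 2, giving 24.
By Pick's theorem, the interior count of the dilated polygon is 144 − 24/2 + 1 = 133.

133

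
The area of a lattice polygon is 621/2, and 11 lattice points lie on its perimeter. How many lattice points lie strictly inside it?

306

Pick's theorem A = I + B/2 − 1 rearranges to I = A − B/2 + 1 = 621/2 − 11/2 + 1 = 306.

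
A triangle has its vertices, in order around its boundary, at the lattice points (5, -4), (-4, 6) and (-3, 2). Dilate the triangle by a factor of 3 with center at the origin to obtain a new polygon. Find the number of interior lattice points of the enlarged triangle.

The shoelace formula gives twice the area as |[5·6 − (-4)·(-4)] + [(-4)·2 − (-3)·6] + [(-3)·(-4) − 5·2]| = 26, so the area is 13.
Summing gcd(|Δx|,|Δy|) over the edges gives the boundary count: gcd(9,10) + gcd(1,4) + gcd(8,6) = 1+1+2 = 4.
Scaling by 3 multiplies the area by 3² = 9 (so the new area is 117) and multiplies the boundary lattice-point count by 3, giving 12.
By Pick's theorem, the interior count of the dilated polygon is 117 − 12/2 + 1 = 112.

112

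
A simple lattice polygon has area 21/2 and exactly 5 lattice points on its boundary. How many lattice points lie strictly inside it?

From Pick's theorem, I = A − B/2 + 1 = 21/2 − 5/2 + 1 = 9.

9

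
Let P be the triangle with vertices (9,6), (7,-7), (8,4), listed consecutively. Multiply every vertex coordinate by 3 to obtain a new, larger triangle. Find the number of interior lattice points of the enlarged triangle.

37

By the shoelace formula, twice the signed area is |(9·(-7) − 7·6) + (7·4 − 8·(-7)) + (8·6 − 9·4)| = 9, so the area is 9/2.
Along each edge there are gcd(|Δx|,|Δy|)+1 lattice points, so counting each shared vertex once the boundary has gcd(2,13) + gcd(1,11) + gcd(1,2) = 1+1+1 = 3.
Scaling by 3 multiplies the area by 3² = 9 (so the new area is 81/2) and multiplies the boundary lattice-point count by 3, giving 9.
By Pick's theorem, the interior count of the dilated polygon is 81/2 − 9/2 + 1 = 37.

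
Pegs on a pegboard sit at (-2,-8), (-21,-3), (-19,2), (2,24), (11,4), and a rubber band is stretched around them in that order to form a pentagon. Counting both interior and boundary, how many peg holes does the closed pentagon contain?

Using the shoelace formula, 2A = |((-2)·(-3) − (-21)·(-8)) + ((-21)·2 − (-19)·(-3)) + ((-19)·24 − 2·2) + (2·4 − 11·24) + (11·(-8) − (-2)·4)| = 1057, so the area is 528.5.
Summing gcd(|Δx|,|Δy|) over the edges gives the boundary count: gcd(19,5) + gcd(2,5) + gcd(21,22) + gcd(9,20) + gcd(13,12) = 1+1+1+1+1 = 5.
Pick's theorem gives I = A − B/2 + 1 = 528.5 − 5/2 + 1 = 527, so the closed region contains I + B = 527 + 5 = 532 lattice points.

532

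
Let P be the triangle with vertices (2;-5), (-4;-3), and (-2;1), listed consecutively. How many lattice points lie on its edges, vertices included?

Summing gcd(|Δx|,|Δy|) over the edges gives the boundary count: gcd(6,2) + gcd(2,4) + gcd(4,6) = 2+2+2 = 6.

6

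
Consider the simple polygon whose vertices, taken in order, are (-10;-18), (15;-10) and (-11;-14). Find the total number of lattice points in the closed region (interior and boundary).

The shoelace formula gives twice the area as |((-10)·(-10) − 15·(-18)) + (15·(-14) − (-11)·(-10)) + ((-11)·(-18) − (-10)·(-14))| = 108, so the area is 54.
The number of boundary lattice points is Σ gcd(|Δx|,|Δy|) = gcd(25,8) + gcd(26,4) + gcd(1,4) = 1+2+1 = 4.
Pick's theorem gives I = A − B/2 + 1 = 54 − 4/2 + 1 = 53, so the closed region contains I + B = 53 + 4 = 57 lattice points.

57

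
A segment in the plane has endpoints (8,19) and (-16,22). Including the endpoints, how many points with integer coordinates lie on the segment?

The number of lattice points on a segment between lattice points is gcd(|Δx|,|Δy|) + 1 = gcd(24,3) + 1 = 3 + 1 = 4.

4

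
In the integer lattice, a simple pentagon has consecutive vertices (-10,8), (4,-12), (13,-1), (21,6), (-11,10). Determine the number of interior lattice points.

310

By the shoelace formula, twice the signed area is |[(-10)·(-12) − 4·8] + [4·(-1) − 13·(-12)] + [13·6 − 21·(-1)] + [21·10 − (-11)·6] + [(-11)·8 − (-10)·10]| = 627, so the area is 313.5.
Summing gcd(|Δx|,|Δy|) over the edges gives the boundary count: gcd(14,20) + gcd(9,11) + gcd(8,7) + gcd(32,4) + gcd(1,2) = 2+1+1+4+1 = 9.
By Pick's theorem A = I + B/2 − 1, so I = 313.5 − 9/2 + 1 = 310.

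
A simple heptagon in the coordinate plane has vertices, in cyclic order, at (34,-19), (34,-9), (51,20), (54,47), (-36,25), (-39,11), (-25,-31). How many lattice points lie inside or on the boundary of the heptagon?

4732

The shoelace formula gives twice the area as |[34·(-9) − 34·(-19)] + [34·20 − 51·(-9)] + [51·47 − 54·20] + [54·25 − (-36)·47] + [(-36)·11 − (-39)·25] + [(-39)·(-31) − (-25)·11] + [(-25)·(-19) − 34·(-31)]| = 9430, so the area is 4715.
Summing gcd(|Δx|,|Δy|) over the edges gives the boundary count: gcd(0,10) + gcd(17,29) + gcd(3,27) + gcd(90,22) + gcd(3,14) + gcd(14,42) + gcd(59,12) = 10+1+3+2+1+14+1 = 32.
Pick's theorem gives I = A − B/2 + 1 = 4715 − 32/2 + 1 = 4700, so the closed region contains I + B = 4700 + 32 = 4732 lattice points.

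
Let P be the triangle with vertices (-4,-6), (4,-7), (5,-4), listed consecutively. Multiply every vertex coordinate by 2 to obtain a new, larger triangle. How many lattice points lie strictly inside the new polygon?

The shoelace formula gives twice the area as |((-4)·(-7) − 4·(-6)) + (4·(-4) − 5·(-7)) + (5·(-6) − (-4)·(-4))| = 25, so the area is 25/2.
The number of boundary lattice points is Σ gcd(|Δx|,|Δy|) = gcd(8,1) + gcd(1,3) + gcd(9,2) = 1+1+1 = 3.
Scaling by 2 multiplies the area by 2² = 4 (so the new area is 50) and multiplies the boundary lattice-point count by 2, giving 6.
By Pick's theorem, the interior count of the dilated polygon is 50 − 6/2 + 1 = 48.

48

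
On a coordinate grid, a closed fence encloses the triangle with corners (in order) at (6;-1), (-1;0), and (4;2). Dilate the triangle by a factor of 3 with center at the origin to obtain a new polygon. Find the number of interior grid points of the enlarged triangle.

Using the shoelace formula, 2A = |[6·0 − (-1)·(-1)] + [(-1)·2 − 4·0] + [4·(-1) − 6·2]| = 19, so the area is 9.5.
Summing gcd(|Δx|,|Δy|) over the edges gives the boundary count: gcd(7,1) + gcd(5,2) + gcd(2,3) = 1+1+1 = 3.
Scaling by 3 multiplies the area by 3² = 9 (so the new area is 171/2) and multiplies the boundary lattice-point count by 3, giving 9.
By Pick's theorem, the interior count of the dilated polygon is 171/2 − 9/2 + 1 = 82.

82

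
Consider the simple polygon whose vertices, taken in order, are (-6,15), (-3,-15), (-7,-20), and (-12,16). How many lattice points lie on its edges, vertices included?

The number of boundary lattice points is Σ gcd(|Δx|,|Δy|) = gcd(3,30) + gcd(4,5) + gcd(5,36) + gcd(6,1) = 3+1+1+1 = 6.

6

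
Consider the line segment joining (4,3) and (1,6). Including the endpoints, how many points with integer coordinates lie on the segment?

4

The number of lattice points on a segment between lattice points is gcd(|Δx|,|Δy|) + 1 = gcd(3,3) + 1 = 3 + 1 = 4.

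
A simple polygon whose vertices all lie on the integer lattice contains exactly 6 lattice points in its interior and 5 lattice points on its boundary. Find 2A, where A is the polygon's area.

15

By Pick's theorem, A = I + B/2 − 1 = 6 + 5/2 − 1 = 15/2.
Hence 2A = 15.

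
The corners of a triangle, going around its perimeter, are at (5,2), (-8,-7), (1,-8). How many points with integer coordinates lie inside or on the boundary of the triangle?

50

The shoelace formula gives twice the area as |(5·(-7) − (-8)·2) + ((-8)·(-8) − 1·(-7)) + (1·2 − 5·(-8))| = 94, so the area is 47.
The number of boundary lattice points is Σ gcd(|Δx|,|Δy|) = gcd(13,9) + gcd(9,1) + gcd(4,10) = 1+1+2 = 4.
Pick's theorem gives I = A − B/2 + 1 = 47 − 4/2 + 1 = 46, so the closed region contains I + B = 46 + 4 = 50 lattice points.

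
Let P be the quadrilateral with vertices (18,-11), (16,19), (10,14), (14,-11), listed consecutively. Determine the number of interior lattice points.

142

The shoelace formula gives twice the area as |(18·19 − 16·(-11)) + (16·14 − 10·19) + (10·(-11) − 14·14) + (14·(-11) − 18·(-11))| = 290, so the area is 145.
Summing gcd(|Δx|,|Δy|) over the edges gives the boundary count: gcd(2,30) + gcd(6,5) + gcd(4,25) + gcd(4,0) = 2+1+1+4 = 8.
Pick's theorem gives I = A − B/2 + 1 = 145 − 8/2 + 1 = 142.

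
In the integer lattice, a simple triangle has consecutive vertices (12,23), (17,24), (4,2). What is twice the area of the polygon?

97

The shoelace formula gives twice the area as |(12·24 − 17·23) + (17·2 − 4·24) + (4·23 − 12·2)| = 97, so the area is 97/2.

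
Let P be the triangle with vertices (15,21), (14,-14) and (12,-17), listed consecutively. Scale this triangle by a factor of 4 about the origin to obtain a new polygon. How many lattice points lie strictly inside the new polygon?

531

By the shoelace formula, twice the signed area is |[15·(-14) − 14·21] + [14·(-17) − 12·(-14)] + [12·21 − 15·(-17)]| = 67, so the area is 67/2.
The number of boundary lattice points is Σ gcd(|Δx|,|Δy|) = gcd(1,35) + gcd(2,3) + gcd(3,38) = 1+1+1 = 3.
Scaling by 4 multiplies the area by 4² = 16 (so the new area is 536) and multiplies the boundary lattice-point count by 4, giving 12.
By Pick's theorem, the interior count of the dilated polygon is 536 − 12/2 + 1 = 531.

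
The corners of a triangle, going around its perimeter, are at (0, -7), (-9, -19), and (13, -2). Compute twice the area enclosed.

111

By the shoelace formula, twice the signed area is |[0·(-19) − (-9)·(-7)] + [(-9)·(-2) − 13·(-19)] + [13·(-7) − 0·(-2)]| = 111, so the area is 55.5.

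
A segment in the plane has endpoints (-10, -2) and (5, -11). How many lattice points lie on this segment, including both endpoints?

4

The number of lattice points on a segment between lattice points is gcd(|Δx|,|Δy|) + 1 = gcd(15,9) + 1 = 3 + 1 = 4.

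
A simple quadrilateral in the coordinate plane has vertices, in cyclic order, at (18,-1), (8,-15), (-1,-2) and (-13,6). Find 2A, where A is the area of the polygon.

Using the shoelace formula, 2A = |(18·(-15) − 8·(-1)) + (8·(-2) − (-1)·(-15)) + ((-1)·6 − (-13)·(-2)) + ((-13)·(-1) − 18·6)| = 420, so the area is 210.

420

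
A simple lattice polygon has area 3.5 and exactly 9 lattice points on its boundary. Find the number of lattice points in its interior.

0

From Pick's theorem, I = A − B/2 + 1 = 3.5 − 9/2 + 1 = 0.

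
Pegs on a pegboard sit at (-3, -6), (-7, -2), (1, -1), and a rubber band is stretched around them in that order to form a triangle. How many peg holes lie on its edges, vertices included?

Summing gcd(|Δx|,|Δy|) over the edges gives the boundary count: gcd(4,4) + gcd(8,1) + gcd(4,5) = 4+1+1 = 6.

6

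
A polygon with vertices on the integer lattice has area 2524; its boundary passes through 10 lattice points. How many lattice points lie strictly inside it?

From Pick's theorem, I = A − B/2 + 1 = 2524 − 10/2 + 1 = 2520.

2520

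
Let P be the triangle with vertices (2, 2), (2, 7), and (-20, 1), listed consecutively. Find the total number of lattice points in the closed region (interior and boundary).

The shoelace formula gives twice the area as |(2·7 − 2·2) + (2·1 − (-20)·7) + ((-20)·2 − 2·1)| = 110, so the area is 55.
Summing gcd(|Δx|,|Δy|) over the edges gives the boundary count: gcd(0,5) + gcd(22,6) + gcd(22,1) = 5+2+1 = 8.
Pick's theorem gives I = A − B/2 + 1 = 55 − 8/2 + 1 = 52, so the closed region contains I + B = 52 + 8 = 60 lattice points.

60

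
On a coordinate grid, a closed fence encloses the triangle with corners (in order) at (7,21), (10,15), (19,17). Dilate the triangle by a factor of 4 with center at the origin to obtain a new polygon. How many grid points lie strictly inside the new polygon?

465

Using the shoelace formula, 2A = |(7·15 − 10·21) + (10·17 − 19·15) + (19·21 − 7·17)| = 60, so the area is 30.
The number of boundary lattice points is Σ gcd(|Δx|,|Δy|) = gcd(3,6) + gcd(9,2) + gcd(12,4) = 3+1+4 = 8.
Scaling by 4 multiplies the area by 4² = 16 (so the new area is 480) and multiplies the boundary lattice-point count by 4, giving 32.
By Pick's theorem, the interior count of the dilated polygon is 480 − 32/2 + 1 = 465.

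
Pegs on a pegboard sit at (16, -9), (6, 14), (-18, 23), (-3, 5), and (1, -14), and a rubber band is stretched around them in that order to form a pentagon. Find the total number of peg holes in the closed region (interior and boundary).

457

Using the shoelace formula, 2A = |(16·14 − 6·(-9)) + (6·23 − (-18)·14) + ((-18)·5 − (-3)·23) + ((-3)·(-14) − 1·5) + (1·(-9) − 16·(-14))| = 899, so the area is 449.5.
The number of boundary lattice points is Σ gcd(|Δx|,|Δy|) = gcd(10,23) + gcd(24,9) + gcd(15,18) + gcd(4,19) + gcd(15,5) = 1+3+3+1+5 = 13.
Pick's theorem gives I = A − B/2 + 1 = 449.5 − 13/2 + 1 = 444, so the closed region contains I + B = 444 + 13 = 457 lattice points.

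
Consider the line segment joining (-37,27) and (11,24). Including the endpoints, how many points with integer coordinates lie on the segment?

The number of lattice points on a segment between lattice points is gcd(|Δx|,|Δy|) + 1 = gcd(48,3) + 1 = 3 + 1 = 4.

4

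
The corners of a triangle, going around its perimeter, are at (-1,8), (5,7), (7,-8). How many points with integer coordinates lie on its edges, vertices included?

10

The number of boundary lattice points is Σ gcd(|Δx|,|Δy|) = gcd(6,1) + gcd(2,15) + gcd(8,16) = 1+1+8 = 10.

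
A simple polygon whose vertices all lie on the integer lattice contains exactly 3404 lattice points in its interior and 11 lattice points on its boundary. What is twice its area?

By Pick's theorem, A = I + B/2 − 1 = 3404 + 11/2 − 1 = 6817/2.
Hence 2A = 6817.

6817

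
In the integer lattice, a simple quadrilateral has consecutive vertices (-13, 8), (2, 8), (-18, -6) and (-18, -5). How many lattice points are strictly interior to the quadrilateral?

99

Using the shoelace formula, 2A = |[(-13)·8 − 2·8] + [2·(-6) − (-18)·8] + [(-18)·(-5) − (-18)·(-6)] + [(-18)·8 − (-13)·(-5)]| = 215, so the area is 107.5.
Summing gcd(|Δx|,|Δy|) over the edges gives the boundary count: gcd(15,0) + gcd(20,14) + gcd(0,1) + gcd(5,13) = 15+2+1+1 = 19.
Pick's theorem gives I = A − B/2 + 1 = 107.5 − 19/2 + 1 = 99.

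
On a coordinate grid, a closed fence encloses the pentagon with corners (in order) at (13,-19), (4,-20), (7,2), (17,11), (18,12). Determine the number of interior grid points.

241

By the shoelace formula, twice the signed area is |[13·(-20) − 4·(-19)] + [4·2 − 7·(-20)] + [7·11 − 17·2] + [17·12 − 18·11] + [18·(-19) − 13·12]| = 485, so the area is 485/2.
Summing gcd(|Δx|,|Δy|) over the edges gives the boundary count: gcd(9,1) + gcd(3,22) + gcd(10,9) + gcd(1,1) + gcd(5,31) = 1+1+1+1+1 = 5.
By Pick's theorem A = I + B/2 − 1, so I = 485/2 − 5/2 + 1 = 241.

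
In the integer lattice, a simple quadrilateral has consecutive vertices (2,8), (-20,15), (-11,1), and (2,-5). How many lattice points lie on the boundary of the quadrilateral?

Along each edge there are gcd(|Δx|,|Δy|)+1 lattice points, so counting each shared vertex once the boundary has gcd(22,7) + gcd(9,14) + gcd(13,6) + gcd(0,13) = 1+1+1+13 = 16.

16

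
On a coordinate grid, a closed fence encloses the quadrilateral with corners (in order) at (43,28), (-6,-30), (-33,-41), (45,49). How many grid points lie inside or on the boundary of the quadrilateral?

1248

The shoelace formula gives twice the area as |(43·(-30) − (-6)·28) + ((-6)·(-41) − (-33)·(-30)) + ((-33)·49 − 45·(-41)) + (45·28 − 43·49)| = 2485, so the area is 1242.5.
Summing gcd(|Δx|,|Δy|) over the edges gives the boundary count: gcd(49,58) + gcd(27,11) + gcd(78,90) + gcd(2,21) = 1+1+6+1 = 9.
Pick's theorem gives I = A − B/2 + 1 = 1242.5 − 9/2 + 1 = 1239, so the closed region contains I + B = 1239 + 9 = 1248 lattice points.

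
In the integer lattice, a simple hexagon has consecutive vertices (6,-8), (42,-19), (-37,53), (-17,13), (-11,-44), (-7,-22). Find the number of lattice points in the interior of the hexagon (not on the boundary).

1576

The shoelace formula gives twice the area as |(6·(-19) − 42·(-8)) + (42·53 − (-37)·(-19)) + ((-37)·13 − (-17)·53) + ((-17)·(-44) − (-11)·13) + ((-11)·(-22) − (-7)·(-44)) + ((-7)·(-8) − 6·(-22))| = 3178, so the area is 1589.
Summing gcd(|Δx|,|Δy|) over the edges gives the boundary count: gcd(36,11) + gcd(79,72) + gcd(20,40) + gcd(6,57) + gcd(4,22) + gcd(13,14) = 1+1+20+3+2+1 = 28.
By Pick's theorem A = I + B/2 − 1, so I = 1589 − 28/2 + 1 = 1576.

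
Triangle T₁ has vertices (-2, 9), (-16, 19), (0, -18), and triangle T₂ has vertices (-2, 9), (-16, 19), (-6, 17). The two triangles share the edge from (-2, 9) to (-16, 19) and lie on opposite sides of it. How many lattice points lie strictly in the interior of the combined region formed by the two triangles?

212

The union is the simple quadrilateral with vertices (-2, 9), (0, -18), (-16, 19), (-6, 17) in order.
Using the shoelace formula, 2A = |[(-2)·(-18) − 0·9] + [0·19 − (-16)·(-18)] + [(-16)·17 − (-6)·19] + [(-6)·9 − (-2)·17]| = 430, so the area is 215.
Along each edge there are gcd(|Δx|,|Δy|)+1 lattice points, so counting each shared vertex once the boundary has gcd(2,27) + gcd(16,37) + gcd(10,2) + gcd(4,8) = 1+1+2+4 = 8.
By Pick's theorem I = A − B/2 + 1 = 215 − 8/2 + 1 = 212.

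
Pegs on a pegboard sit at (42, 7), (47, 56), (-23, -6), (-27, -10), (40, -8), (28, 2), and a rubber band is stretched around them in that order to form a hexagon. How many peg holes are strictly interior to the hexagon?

2060

Using the shoelace formula, 2A = |[42·56 − 47·7] + [47·(-6) − (-23)·56] + [(-23)·(-10) − (-27)·(-6)] + [(-27)·(-8) − 40·(-10)] + [40·2 − 28·(-8)] + [28·7 − 42·2]| = 4129, so the area is 4129/2.
The number of boundary lattice points is Σ gcd(|Δx|,|Δy|) = gcd(5,49) + gcd(70,62) + gcd(4,4) + gcd(67,2) + gcd(12,10) + gcd(14,5) = 1+2+4+1+2+1 = 11.
Pick's theorem gives I = A − B/2 + 1 = 4129/2 − 11/2 + 1 = 2060.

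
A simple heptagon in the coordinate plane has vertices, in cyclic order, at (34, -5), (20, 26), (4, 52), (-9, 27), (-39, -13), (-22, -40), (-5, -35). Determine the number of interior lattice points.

3354

Using the shoelace formula, 2A = |(34·26 − 20·(-5)) + (20·52 − 4·26) + (4·27 − (-9)·52) + ((-9)·(-13) − (-39)·27) + ((-39)·(-40) − (-22)·(-13)) + ((-22)·(-35) − (-5)·(-40)) + ((-5)·(-5) − 34·(-35))| = 6725, so the area is 6725/2.
Along each edge there are gcd(|Δx|,|Δy|)+1 lattice points, so counting each shared vertex once the boundary has gcd(14,31) + gcd(16,26) + gcd(13,25) + gcd(30,40) + gcd(17,27) + gcd(17,5) + gcd(39,30) = 1+2+1+10+1+1+3 = 19.
Pick's theorem gives I = A − B/2 + 1 = 6725/2 − 19/2 + 1 = 3354.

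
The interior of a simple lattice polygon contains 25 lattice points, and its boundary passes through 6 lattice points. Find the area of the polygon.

27

By Pick's theorem, A = I + B/2 − 1 = 25 + 6/2 − 1 = 27.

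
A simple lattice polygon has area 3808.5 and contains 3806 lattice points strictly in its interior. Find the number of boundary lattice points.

Pick's theorem gives A = I + B/2 − 1, so B = 2(A − I + 1) = 2(3808.5 − 3806 + 1) = 7.

7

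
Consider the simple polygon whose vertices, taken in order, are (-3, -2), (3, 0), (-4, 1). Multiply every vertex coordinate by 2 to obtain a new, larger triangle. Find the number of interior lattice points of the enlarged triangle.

The shoelace formula gives twice the area as |((-3)·0 − 3·(-2)) + (3·1 − (-4)·0) + ((-4)·(-2) − (-3)·1)| = 20, so the area is 10.
Summing gcd(|Δx|,|Δy|) over the edges gives the boundary count: gcd(6,2) + gcd(7,1) + gcd(1,3) = 2+1+1 = 4.
Scaling by 2 multiplies the area by 2² = 4 (so the new area is 40) and multiplies the boundary lattice-point count by 2, giving 8.
By Pick's theorem, the interior count of the dilated polygon is 40 − 8/2 + 1 = 37.

37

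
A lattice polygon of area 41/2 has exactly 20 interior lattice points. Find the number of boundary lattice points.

Pick's theorem gives A = I + B/2 − 1, so B = 2(A − I + 1) = 2(41/2 − 20 + 1) = 3.

3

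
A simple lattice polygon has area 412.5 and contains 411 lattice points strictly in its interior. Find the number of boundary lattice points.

5

Pick's theorem gives A = I + B/2 − 1, so B = 2(A − I + 1) = 2(412.5 − 411 + 1) = 5.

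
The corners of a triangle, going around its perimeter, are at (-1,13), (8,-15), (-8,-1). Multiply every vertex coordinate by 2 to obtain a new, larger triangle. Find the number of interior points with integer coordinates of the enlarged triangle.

Using the shoelace formula, 2A = |[(-1)·(-15) − 8·13] + [8·(-1) − (-8)·(-15)] + [(-8)·13 − (-1)·(-1)]| = 322, so the area is 161.
Summing gcd(|Δx|,|Δy|) over the edges gives the boundary count: gcd(9,28) + gcd(16,14) + gcd(7,14) = 1+2+7 = 10.
Scaling by 2 multiplies the area by 2² = 4 (so the new area is 644) and multiplies the boundary lattice-point count by 2, giving 20.
By Pick's theorem, the interior count of the dilated polygon is 644 − 20/2 + 1 = 635.

635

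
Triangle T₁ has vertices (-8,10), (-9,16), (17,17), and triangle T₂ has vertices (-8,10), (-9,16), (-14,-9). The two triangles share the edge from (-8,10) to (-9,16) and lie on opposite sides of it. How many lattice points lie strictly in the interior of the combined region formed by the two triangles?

The union is the simple quadrilateral with vertices (-8,10), (17,17), (-9,16), (-14,-9) in order.
Using the shoelace formula, 2A = |((-8)·17 − 17·10) + (17·16 − (-9)·17) + ((-9)·(-9) − (-14)·16) + ((-14)·10 − (-8)·(-9))| = 212, so the area is 106.
Along each edge there are gcd(|Δx|,|Δy|)+1 lattice points, so counting each shared vertex once the boundary has gcd(25,7) + gcd(26,1) + gcd(5,25) + gcd(6,19) = 1+1+5+1 = 8.
By Pick's theorem I = A − B/2 + 1 = 106 − 8/2 + 1 = 103.

103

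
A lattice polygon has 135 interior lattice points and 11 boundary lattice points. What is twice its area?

279

By Pick's theorem, A = I + B/2 − 1 = 135 + 11/2 − 1 = 279/2.
Hence 2A = 279.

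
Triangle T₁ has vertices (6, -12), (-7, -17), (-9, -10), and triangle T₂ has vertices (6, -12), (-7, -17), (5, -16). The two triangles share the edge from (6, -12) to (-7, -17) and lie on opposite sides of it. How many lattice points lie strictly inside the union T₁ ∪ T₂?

73

The union is the simple quadrilateral with vertices (6, -12), (-9, -10), (-7, -17), (5, -16) in order.
Using the shoelace formula, 2A = |[6·(-10) − (-9)·(-12)] + [(-9)·(-17) − (-7)·(-10)] + [(-7)·(-16) − 5·(-17)] + [5·(-12) − 6·(-16)]| = 148, so the area is 74.
Along each edge there are gcd(|Δx|,|Δy|)+1 lattice points, so counting each shared vertex once the boundary has gcd(15,2) + gcd(2,7) + gcd(12,1) + gcd(1,4) = 1+1+1+1 = 4.
By Pick's theorem I = A − B/2 + 1 = 74 − 4/2 + 1 = 73.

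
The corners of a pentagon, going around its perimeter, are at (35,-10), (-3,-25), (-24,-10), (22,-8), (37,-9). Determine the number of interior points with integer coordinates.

507

The shoelace formula gives twice the area as |[35·(-25) − (-3)·(-10)] + [(-3)·(-10) − (-24)·(-25)] + [(-24)·(-8) − 22·(-10)] + [22·(-9) − 37·(-8)] + [37·(-10) − 35·(-9)]| = 1020, so the area is 510.
Along each edge there are gcd(|Δx|,|Δy|)+1 lattice points, so counting each shared vertex once the boundary has gcd(38,15) + gcd(21,15) + gcd(46,2) + gcd(15,1) + gcd(2,1) = 1+3+2+1+1 = 8.
Pick's theorem gives I = A − B/2 + 1 = 510 − 8/2 + 1 = 507.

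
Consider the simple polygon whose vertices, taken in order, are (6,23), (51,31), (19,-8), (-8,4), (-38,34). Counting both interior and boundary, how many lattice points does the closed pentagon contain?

The shoelace formula gives twice the area as |[6·31 − 51·23] + [51·(-8) − 19·31] + [19·4 − (-8)·(-8)] + [(-8)·34 − (-38)·4] + [(-38)·23 − 6·34]| = 3170, so the area is 1585.
The number of boundary lattice points is Σ gcd(|Δx|,|Δy|) = gcd(45,8) + gcd(32,39) + gcd(27,12) + gcd(30,30) + gcd(44,11) = 1+1+3+30+11 = 46.
Pick's theorem gives I = A − B/2 + 1 = 1585 − 46/2 + 1 = 1563, so the closed region contains I + B = 1563 + 46 = 1609 lattice points.

1609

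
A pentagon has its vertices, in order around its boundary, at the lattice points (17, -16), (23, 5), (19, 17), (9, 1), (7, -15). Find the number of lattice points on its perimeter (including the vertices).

Along each edge there are gcd(|Δx|,|Δy|)+1 lattice points, so counting each shared vertex once the boundary has gcd(6,21) + gcd(4,12) + gcd(10,16) + gcd(2,16) + gcd(10,1) = 3+4+2+2+1 = 12.

12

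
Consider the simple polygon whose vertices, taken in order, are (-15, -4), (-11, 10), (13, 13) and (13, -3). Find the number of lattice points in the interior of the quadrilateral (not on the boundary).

The shoelace formula gives twice the area as |[(-15)·10 − (-11)·(-4)] + [(-11)·13 − 13·10] + [13·(-3) − 13·13] + [13·(-4) − (-15)·(-3)]| = 772, so the area is 386.
Summing gcd(|Δx|,|Δy|) over the edges gives the boundary count: gcd(4,14) + gcd(24,3) + gcd(0,16) + gcd(28,1) = 2+3+16+1 = 22.
Pick's theorem gives I = A − B/2 + 1 = 386 − 22/2 + 1 = 376.

376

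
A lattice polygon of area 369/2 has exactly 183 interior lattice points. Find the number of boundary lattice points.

Pick's theorem gives A = I + B/2 − 1, so B = 2(A − I + 1) = 2(369/2 − 183 + 1) = 5.

5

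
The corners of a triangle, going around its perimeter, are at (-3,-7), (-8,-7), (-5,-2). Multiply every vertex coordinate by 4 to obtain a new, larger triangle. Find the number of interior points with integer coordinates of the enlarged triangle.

The shoelace formula gives twice the area as |((-3)·(-7) − (-8)·(-7)) + ((-8)·(-2) − (-5)·(-7)) + ((-5)·(-7) − (-3)·(-2))| = 25, so the area is 25/2.
The number of boundary lattice points is Σ gcd(|Δx|,|Δy|) = gcd(5,0) + gcd(3,5) + gcd(2,5) = 5+1+1 = 7.
Scaling by 4 multiplies the area by 4² = 16 (so the new area is 200) and multiplies the boundary lattice-point count by 4, giving 28.
By Pick's theorem, the interior count of the dilated polygon is 200 − 28/2 + 1 = 187.

187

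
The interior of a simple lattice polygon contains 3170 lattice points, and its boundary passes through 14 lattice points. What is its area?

3176

Pick's theorem states A = I + B/2 − 1, so A = 3170 + 14/2 − 1 = 3176.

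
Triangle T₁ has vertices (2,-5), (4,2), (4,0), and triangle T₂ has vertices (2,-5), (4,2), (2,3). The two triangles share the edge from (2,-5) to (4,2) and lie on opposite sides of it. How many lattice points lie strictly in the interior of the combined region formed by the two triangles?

5

The union is the simple quadrilateral with vertices (2,-5), (4,0), (4,2), (2,3) in order.
The shoelace formula gives twice the area as |[2·0 − 4·(-5)] + [4·2 − 4·0] + [4·3 − 2·2] + [2·(-5) − 2·3]| = 20, so the area is 10.
The number of boundary lattice points is Σ gcd(|Δx|,|Δy|) = gcd(2,5) + gcd(0,2) + gcd(2,1) + gcd(0,8) = 1+2+1+8 = 12.
By Pick's theorem I = A − B/2 + 1 = 10 − 12/2 + 1 = 5.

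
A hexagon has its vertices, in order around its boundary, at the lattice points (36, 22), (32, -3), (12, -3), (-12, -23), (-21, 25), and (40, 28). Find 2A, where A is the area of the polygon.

3683

Using the shoelace formula, 2A = |[36·(-3) − 32·22] + [32·(-3) − 12·(-3)] + [12·(-23) − (-12)·(-3)] + [(-12)·25 − (-21)·(-23)] + [(-21)·28 − 40·25] + [40·22 − 36·28]| = 3683, so the area is 1841.5.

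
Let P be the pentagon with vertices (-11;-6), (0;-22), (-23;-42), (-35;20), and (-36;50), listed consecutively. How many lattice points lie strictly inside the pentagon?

1227

The shoelace formula gives twice the area as |[(-11)·(-22) − 0·(-6)] + [0·(-42) − (-23)·(-22)] + [(-23)·20 − (-35)·(-42)] + [(-35)·50 − (-36)·20] + [(-36)·(-6) − (-11)·50]| = 2458, so the area is 1229.
Along each edge there are gcd(|Δx|,|Δy|)+1 lattice points, so counting each shared vertex once the boundary has gcd(11,16) + gcd(23,20) + gcd(12,62) + gcd(1,30) + gcd(25,56) = 1+1+2+1+1 = 6.
By Pick's theorem A = I + B/2 − 1, so I = 1229 − 6/2 + 1 = 1227.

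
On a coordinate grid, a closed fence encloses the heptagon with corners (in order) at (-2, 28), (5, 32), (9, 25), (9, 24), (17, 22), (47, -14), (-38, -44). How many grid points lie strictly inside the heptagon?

2780

Using the shoelace formula, 2A = |((-2)·32 − 5·28) + (5·25 − 9·32) + (9·24 − 9·25) + (9·22 − 17·24) + (17·(-14) − 47·22) + (47·(-44) − (-38)·(-14)) + ((-38)·28 − (-2)·(-44))| = 5610, so the area is 2805.
Along each edge there are gcd(|Δx|,|Δy|)+1 lattice points, so counting each shared vertex once the boundary has gcd(7,4) + gcd(4,7) + gcd(0,1) + gcd(8,2) + gcd(30,36) + gcd(85,30) + gcd(36,72) = 1+1+1+2+6+5+36 = 52.
By Pick's theorem A = I + B/2 − 1, so I = 2805 − 52/2 + 1 = 2780.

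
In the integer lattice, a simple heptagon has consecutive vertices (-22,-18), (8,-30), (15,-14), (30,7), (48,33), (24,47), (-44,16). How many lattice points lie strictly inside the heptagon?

3683

The shoelace formula gives twice the area as |[(-22)·(-30) − 8·(-18)] + [8·(-14) − 15·(-30)] + [15·7 − 30·(-14)] + [30·33 − 48·7] + [48·47 − 24·33] + [24·16 − (-44)·47] + [(-44)·(-18) − (-22)·16]| = 7381, so the area is 3690.5.
The number of boundary lattice points is Σ gcd(|Δx|,|Δy|) = gcd(30,12) + gcd(7,16) + gcd(15,21) + gcd(18,26) + gcd(24,14) + gcd(68,31) + gcd(22,34) = 6+1+3+2+2+1+2 = 17.
By Pick's theorem A = I + B/2 − 1, so I = 3690.5 − 17/2 + 1 = 3683.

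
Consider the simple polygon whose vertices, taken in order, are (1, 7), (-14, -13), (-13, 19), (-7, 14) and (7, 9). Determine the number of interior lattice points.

Using the shoelace formula, 2A = |[1·(-13) − (-14)·7] + [(-14)·19 − (-13)·(-13)] + [(-13)·14 − (-7)·19] + [(-7)·9 − 7·14] + [7·7 − 1·9]| = 520, so the area is 260.
Summing gcd(|Δx|,|Δy|) over the edges gives the boundary count: gcd(15,20) + gcd(1,32) + gcd(6,5) + gcd(14,5) + gcd(6,2) = 5+1+1+1+2 = 10.
Pick's theorem gives I = A − B/2 + 1 = 260 − 10/2 + 1 = 256.

256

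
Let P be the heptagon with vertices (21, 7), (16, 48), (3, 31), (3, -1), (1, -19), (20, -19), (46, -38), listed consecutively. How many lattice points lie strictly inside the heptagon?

Using the shoelace formula, 2A = |[21·48 − 16·7] + [16·31 − 3·48] + [3·(-1) − 3·31] + [3·(-19) − 1·(-1)] + [1·(-19) − 20·(-19)] + [20·(-38) − 46·(-19)] + [46·7 − 21·(-38)]| = 2691, so the area is 2691/2.
Summing gcd(|Δx|,|Δy|) over the edges gives the boundary count: gcd(5,41) + gcd(13,17) + gcd(0,32) + gcd(2,18) + gcd(19,0) + gcd(26,19) + gcd(25,45) = 1+1+32+2+19+1+5 = 61.
By Pick's theorem A = I + B/2 − 1, so I = 2691/2 − 61/2 + 1 = 1316.

1316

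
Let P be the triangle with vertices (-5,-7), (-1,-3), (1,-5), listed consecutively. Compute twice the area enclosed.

16

Using the shoelace formula, 2A = |[(-5)·(-3) − (-1)·(-7)] + [(-1)·(-5) − 1·(-3)] + [1·(-7) − (-5)·(-5)]| = 16, so the area is 8.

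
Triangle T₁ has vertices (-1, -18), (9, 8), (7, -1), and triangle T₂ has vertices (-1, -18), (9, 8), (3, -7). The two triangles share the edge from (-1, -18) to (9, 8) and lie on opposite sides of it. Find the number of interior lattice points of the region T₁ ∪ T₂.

The union is the simple quadrilateral with vertices (-1, -18), (7, -1), (9, 8), (3, -7) in order.
By the shoelace formula, twice the signed area is |[(-1)·(-1) − 7·(-18)] + [7·8 − 9·(-1)] + [9·(-7) − 3·8] + [3·(-18) − (-1)·(-7)]| = 44, so the area is 22.
The number of boundary lattice points is Σ gcd(|Δx|,|Δy|) = gcd(8,17) + gcd(2,9) + gcd(6,15) + gcd(4,11) = 1+1+3+1 = 6.
By Pick's theorem I = A − B/2 + 1 = 22 − 6/2 + 1 = 20.

20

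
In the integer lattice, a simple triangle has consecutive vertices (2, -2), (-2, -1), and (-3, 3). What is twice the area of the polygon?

The shoelace formula gives twice the area as |[2·(-1) − (-2)·(-2)] + [(-2)·3 − (-3)·(-1)] + [(-3)·(-2) − 2·3]| = 15, so the area is 15/2.

15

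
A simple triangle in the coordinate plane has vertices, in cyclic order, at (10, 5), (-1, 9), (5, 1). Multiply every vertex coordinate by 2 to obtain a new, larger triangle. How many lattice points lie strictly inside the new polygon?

125

Using the shoelace formula, 2A = |(10·9 − (-1)·5) + ((-1)·1 − 5·9) + (5·5 − 10·1)| = 64, so the area is 32.
Summing gcd(|Δx|,|Δy|) over the edges gives the boundary count: gcd(11,4) + gcd(6,8) + gcd(5,4) = 1+2+1 = 4.
Scaling by 2 multiplies the area by 2² = 4 (so the new area is 128) and multiplies the boundary lattice-point count by 2, giving 8.
By Pick's theorem, the interior count of the dilated polygon is 128 − 8/2 + 1 = 125.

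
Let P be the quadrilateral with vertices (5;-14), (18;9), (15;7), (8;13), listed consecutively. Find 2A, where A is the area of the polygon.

By the shoelace formula, twice the signed area is |[5·9 − 18·(-14)] + [18·7 − 15·9] + [15·13 − 8·7] + [8·(-14) − 5·13]| = 250, so the area is 125.

250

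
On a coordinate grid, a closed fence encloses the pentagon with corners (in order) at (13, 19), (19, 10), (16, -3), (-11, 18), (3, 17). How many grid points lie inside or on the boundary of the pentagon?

305

Using the shoelace formula, 2A = |[13·10 − 19·19] + [19·(-3) − 16·10] + [16·18 − (-11)·(-3)] + [(-11)·17 − 3·18] + [3·19 − 13·17]| = 598, so the area is 299.
The number of boundary lattice points is Σ gcd(|Δx|,|Δy|) = gcd(6,9) + gcd(3,13) + gcd(27,21) + gcd(14,1) + gcd(10,2) = 3+1+3+1+2 = 10.
Pick's theorem gives I = A − B/2 + 1 = 299 − 10/2 + 1 = 295, so the closed region contains I + B = 295 + 10 = 305 lattice points.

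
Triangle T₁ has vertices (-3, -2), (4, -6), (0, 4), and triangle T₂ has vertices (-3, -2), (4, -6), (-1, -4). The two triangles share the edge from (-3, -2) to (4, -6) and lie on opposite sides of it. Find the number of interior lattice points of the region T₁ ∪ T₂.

27

The union is the simple quadrilateral with vertices (-3, -2), (0, 4), (4, -6), (-1, -4) in order.
Using the shoelace formula, 2A = |((-3)·4 − 0·(-2)) + (0·(-6) − 4·4) + (4·(-4) − (-1)·(-6)) + ((-1)·(-2) − (-3)·(-4))| = 60, so the area is 30.
The number of boundary lattice points is Σ gcd(|Δx|,|Δy|) = gcd(3,6) + gcd(4,10) + gcd(5,2) + gcd(2,2) = 3+2+1+2 = 8.
By Pick's theorem I = A − B/2 + 1 = 30 − 8/2 + 1 = 27.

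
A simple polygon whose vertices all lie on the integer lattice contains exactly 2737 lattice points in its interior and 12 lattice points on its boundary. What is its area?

Pick's theorem states A = I + B/2 − 1, so A = 2737 + 12/2 − 1 = 2742.

2742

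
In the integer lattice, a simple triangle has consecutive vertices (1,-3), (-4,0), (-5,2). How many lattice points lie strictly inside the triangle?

3

By the shoelace formula, twice the signed area is |(1·0 − (-4)·(-3)) + ((-4)·2 − (-5)·0) + ((-5)·(-3) − 1·2)| = 7, so the area is 7/2.
The number of boundary lattice points is Σ gcd(|Δx|,|Δy|) = gcd(5,3) + gcd(1,2) + gcd(6,5) = 1+1+1 = 3.
Pick's theorem gives I = A − B/2 + 1 = 7/2 − 3/2 + 1 = 3.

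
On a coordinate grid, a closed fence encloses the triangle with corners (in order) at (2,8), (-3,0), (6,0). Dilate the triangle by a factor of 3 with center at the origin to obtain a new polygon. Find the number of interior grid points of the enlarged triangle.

Using the shoelace formula, 2A = |[2·0 − (-3)·8] + [(-3)·0 − 6·0] + [6·8 − 2·0]| = 72, so the area is 36.
Along each edge there are gcd(|Δx|,|Δy|)+1 lattice points, so counting each shared vertex once the boundary has gcd(5,8) + gcd(9,0) + gcd(4,8) = 1+9+4 = 14.
Scaling by 3 multiplies the area by 3² = 9 (so the new area is 324) and multiplies the boundary lattice-point count by 3, giving 42.
By Pick's theorem, the interior count of the dilated polygon is 324 − 42/2 + 1 = 304.

304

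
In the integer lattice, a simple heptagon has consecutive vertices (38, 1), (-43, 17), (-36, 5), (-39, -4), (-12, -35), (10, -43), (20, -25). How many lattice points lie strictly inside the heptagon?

By the shoelace formula, twice the signed area is |(38·17 − (-43)·1) + ((-43)·5 − (-36)·17) + ((-36)·(-4) − (-39)·5) + ((-39)·(-35) − (-12)·(-4)) + ((-12)·(-43) − 10·(-35)) + (10·(-25) − 20·(-43)) + (20·1 − 38·(-25))| = 5188, so the area is 2594.
Along each edge there are gcd(|Δx|,|Δy|)+1 lattice points, so counting each shared vertex once the boundary has gcd(81,16) + gcd(7,12) + gcd(3,9) + gcd(27,31) + gcd(22,8) + gcd(10,18) + gcd(18,26) = 1+1+3+1+2+2+2 = 12.
By Pick's theorem A = I + B/2 − 1, so I = 2594 − 12/2 + 1 = 2589.

2589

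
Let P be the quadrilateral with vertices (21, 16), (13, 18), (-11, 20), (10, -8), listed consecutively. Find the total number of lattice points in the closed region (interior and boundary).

429

Using the shoelace formula, 2A = |[21·18 − 13·16] + [13·20 − (-11)·18] + [(-11)·(-8) − 10·20] + [10·16 − 21·(-8)]| = 844, so the area is 422.
Summing gcd(|Δx|,|Δy|) over the edges gives the boundary count: gcd(8,2) + gcd(24,2) + gcd(21,28) + gcd(11,24) = 2+2+7+1 = 12.
Pick's theorem gives I = A − B/2 + 1 = 422 − 12/2 + 1 = 417, so the closed region contains I + B = 417 + 12 = 429 lattice points.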